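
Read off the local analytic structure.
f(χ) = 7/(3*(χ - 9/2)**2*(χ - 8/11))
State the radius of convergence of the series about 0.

The radius of convergence is 8/11.

Denominator factor (χ - 9/2)^2: pole of order 2 at 9/2, modulus 9/2.
Denominator factor (χ - 8/11): pole of order 1 at 8/11, modulus 8/11.
The radius of convergence is the smallest modulus among the singular points: 8/11.


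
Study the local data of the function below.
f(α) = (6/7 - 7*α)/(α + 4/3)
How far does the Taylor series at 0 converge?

Denominator factor (α + 4/3): pole of order 1 at -4/3, modulus 4/3.
The radius of convergence is the smallest modulus among the singular points: 4/3.

The radius of convergence is 4/3.


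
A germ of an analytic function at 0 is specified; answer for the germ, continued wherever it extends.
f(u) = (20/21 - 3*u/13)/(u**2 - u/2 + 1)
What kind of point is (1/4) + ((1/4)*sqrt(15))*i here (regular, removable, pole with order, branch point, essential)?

The denominator factor u**2 - u/2 + 1 vanishes at (1/4) + ((1/4)*sqrt(15))*i and appears to the power 1; the numerator there equals (977/1092) - ((3/52)*sqrt(15))*i, nonzero, and no other factor vanishes.
Hence a pole whose order is the multiplicity, 1.

The point is a pole of order 1.


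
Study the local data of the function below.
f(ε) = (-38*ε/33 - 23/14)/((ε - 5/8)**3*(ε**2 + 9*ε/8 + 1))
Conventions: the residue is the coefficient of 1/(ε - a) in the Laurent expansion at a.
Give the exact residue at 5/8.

At the order-3 pole 5/8 set g(ε) = (ε - (5/8))^3*f(ε) = (-38*ε/33 - 23/14)/(ε**2 + 9*ε/8 + 1).
Order-3 pole: residue = g''(a)/2; g''(5/8) = -40172288/69476253, so the residue is -20086144/69476253.

The residue is -20086144/69476253.


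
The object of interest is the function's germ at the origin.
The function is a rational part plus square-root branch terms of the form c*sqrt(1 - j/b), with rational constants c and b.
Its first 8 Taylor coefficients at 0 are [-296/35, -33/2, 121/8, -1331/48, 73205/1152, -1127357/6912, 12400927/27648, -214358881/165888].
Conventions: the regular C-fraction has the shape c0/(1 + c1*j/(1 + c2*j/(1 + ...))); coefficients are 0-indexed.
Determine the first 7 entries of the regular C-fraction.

The regular C-fraction coefficients are [-296/35, -1155/592, 5093/1776, 407/1389, 4279/2778, 5093/9336, 12023/9336].

Taylor coefficients (read off): a_0 = -296/35, a_1 = -33/2, a_2 = 121/8, a_3 = -1331/48, a_4 = 73205/1152, a_5 = -1127357/6912, a_6 = 12400927/27648.
c0 = a_0 = -296/35. Peel one level at a time: if S = 1 + c*j/S' with S'(0) = 1, then c is the j-coefficient of S and S' = c*j/(S - 1).
S_1 = c0/f = 1 + (-1155/592)*j + (1960805/350464)*j^2 + ...; c1 = -1155/592.
S_2 = c1*j/(S_1 - 1) = 1 + (5093/1776)*j + (-121/144)*j^2 + ...; c2 = 5093/1776.
S_3 = c2*j/(S_2 - 1) = 1 + (407/1389)*j + (-1741553/3858642)*j^2 + ...; c3 = 407/1389.
S_4 = c3*j/(S_3 - 1) = 1 + (4279/2778)*j + (-121/144)*j^2 + ...; c4 = 4279/2778.
S_5 = c4*j/(S_4 - 1) = 1 + (5093/9336)*j + (-61233139/87160896)*j^2 + ...; c5 = 5093/9336.
S_6 = c5*j/(S_5 - 1) = 1 + (12023/9336)*j + ...; c6 = 12023/9336.


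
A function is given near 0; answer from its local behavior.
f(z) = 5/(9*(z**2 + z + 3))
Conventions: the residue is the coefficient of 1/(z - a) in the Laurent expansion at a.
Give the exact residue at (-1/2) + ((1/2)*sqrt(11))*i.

The factor z**2 + z + 3 splits as (z - a)(z - a') with a = (-1/2) + ((1/2)*sqrt(11))*i, a' = (-1/2) - ((1/2)*sqrt(11))*i. At the order-1 pole a set g(z) = (z - a)*f(z) = [5/9] / (z - a').
Simple pole: residue = g(a) at a = (-1/2) + ((1/2)*sqrt(11))*i, which is -((5/99)*sqrt(11))*i.

The residue is -((5/99)*sqrt(11))*i.


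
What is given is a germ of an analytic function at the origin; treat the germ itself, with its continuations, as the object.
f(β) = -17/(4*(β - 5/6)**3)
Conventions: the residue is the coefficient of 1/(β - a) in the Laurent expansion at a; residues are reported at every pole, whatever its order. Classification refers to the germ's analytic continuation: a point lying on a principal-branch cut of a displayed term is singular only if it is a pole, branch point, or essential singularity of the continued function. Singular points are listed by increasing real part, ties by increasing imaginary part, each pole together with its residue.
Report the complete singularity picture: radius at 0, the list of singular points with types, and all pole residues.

Denominator factor (β - 5/6)^3: pole of order 3 at 5/6, modulus 5/6.
The radius of convergence is the smallest modulus among the singular points: 5/6.
At the order-3 pole 5/6 set g(β) = (β - (5/6))^3*f(β) = -17/4.
Order-3 pole: residue = g''(a)/2; g''(5/6) = 0, so the residue is 0.

Radius of convergence at 0: 5/6.
At 5/6: a pole of order 3; residue 0.


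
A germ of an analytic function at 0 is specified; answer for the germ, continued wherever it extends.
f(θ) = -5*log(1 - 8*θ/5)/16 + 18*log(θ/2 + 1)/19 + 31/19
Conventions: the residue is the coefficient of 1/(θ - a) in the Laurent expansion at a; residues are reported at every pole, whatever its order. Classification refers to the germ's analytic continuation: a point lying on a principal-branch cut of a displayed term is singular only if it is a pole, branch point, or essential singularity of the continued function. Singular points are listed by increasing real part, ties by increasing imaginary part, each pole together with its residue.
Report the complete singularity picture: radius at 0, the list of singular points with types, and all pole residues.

Radius of convergence at 0: 5/8.
At -2: a logarithmic branch point.
At 5/8: a logarithmic branch point.

Branch term (18/19)*log(1 - θ/(-2)): its argument vanishes at θ = -2, a logarithmic branch point, modulus 2.
Branch term (-5/16)*log(1 - θ/(5/8)): its argument vanishes at θ = 5/8, a logarithmic branch point, modulus 5/8.
The radius of convergence is the smallest modulus among the singular points: 5/8.
List the singular points by increasing real part (a conjugate pair: the negative imaginary part first).


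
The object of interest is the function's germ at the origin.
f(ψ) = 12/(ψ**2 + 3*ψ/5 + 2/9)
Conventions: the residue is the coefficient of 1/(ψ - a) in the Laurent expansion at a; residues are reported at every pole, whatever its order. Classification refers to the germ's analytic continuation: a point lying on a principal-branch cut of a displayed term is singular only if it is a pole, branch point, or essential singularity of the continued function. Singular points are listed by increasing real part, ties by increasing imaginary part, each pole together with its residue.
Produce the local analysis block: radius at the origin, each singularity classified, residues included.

Radius of convergence at 0: (1/3)*sqrt(2).
At (-3/10) - ((1/30)*sqrt(119))*i: a pole of order 1; residue ((180/119)*sqrt(119))*i.
At (-3/10) + ((1/30)*sqrt(119))*i: a pole of order 1; residue -((180/119)*sqrt(119))*i.

Denominator factor (ψ**2 + 3*ψ/5 + 2/9): discriminant -119/225, complex-conjugate roots (-3/10) + ((1/30)*sqrt(119))*i and (-3/10) - ((1/30)*sqrt(119))*i; poles of order 1, moduli (1/3)*sqrt(2) and (1/3)*sqrt(2).
The radius of convergence is the smallest modulus among the singular points: (1/3)*sqrt(2).
The factor ψ**2 + 3*ψ/5 + 2/9 splits as (ψ - a)(ψ - a') with a = (-3/10) - ((1/30)*sqrt(119))*i, a' = (-3/10) + ((1/30)*sqrt(119))*i. At the order-1 pole a set g(ψ) = (ψ - a)*f(ψ) = [12] / (ψ - a').
Simple pole: residue = g(a) at a = (-3/10) - ((1/30)*sqrt(119))*i, which is ((180/119)*sqrt(119))*i.
The factor ψ**2 + 3*ψ/5 + 2/9 splits as (ψ - a)(ψ - a') with a = (-3/10) + ((1/30)*sqrt(119))*i, a' = (-3/10) - ((1/30)*sqrt(119))*i. At the order-1 pole a set g(ψ) = (ψ - a)*f(ψ) = [12] / (ψ - a').
Simple pole: residue = g(a) at a = (-3/10) + ((1/30)*sqrt(119))*i, which is -((180/119)*sqrt(119))*i.
List the singular points by increasing real part (a conjugate pair: the negative imaginary part first).


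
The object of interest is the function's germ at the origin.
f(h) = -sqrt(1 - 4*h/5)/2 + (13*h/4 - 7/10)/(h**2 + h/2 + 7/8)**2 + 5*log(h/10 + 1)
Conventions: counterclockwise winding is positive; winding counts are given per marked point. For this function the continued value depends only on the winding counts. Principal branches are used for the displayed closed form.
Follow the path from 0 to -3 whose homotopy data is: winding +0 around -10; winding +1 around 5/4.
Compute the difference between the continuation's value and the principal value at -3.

Continued minus principal equals (1/5)*sqrt(85).

The rational part is single-valued and drops out of the difference; each branch term changes only by its own monodromy.
(-1/2)*sqrt(1 - h/(5/4)): winding +1 is odd, the square root flips sign, contributing -2*(-1/2)*sqrt(1 - (-3)/(5/4)) = -2*(-1/2)*sqrt(17/5) = (1/5)*sqrt(85).
(5)*log(1 - h/(-10)): winding 0 around -10, so this term returns to its principal value, contribution 0.
Summing the contributions at h = -3 gives (1/5)*sqrt(85).


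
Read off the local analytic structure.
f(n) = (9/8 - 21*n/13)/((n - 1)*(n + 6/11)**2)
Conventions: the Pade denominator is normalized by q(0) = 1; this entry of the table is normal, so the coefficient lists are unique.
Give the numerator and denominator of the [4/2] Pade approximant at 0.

Taylor coefficients needed (expand at 0): a_0 = -121/32, a_1 = 605/39, a_2 = -636823/14976, a_3 = 4736545/44928, a_4 = -130463773/539136, a_5 = 432322715/808704, a_6 = -22226291923/19408896.
Write the denominator as Q(n) = 1 + q1*n + q2*n^2. Requiring Q*f - P = O(n^7) with deg P <= 4 kills the coefficients of n^5..n^6 in Q*f:
  n^5: a_5 + q1*a_4 + q2*a_3 = 0, i.e. 432322715/808704 + (-130463773/539136)*q1 + (4736545/44928)*q2 = 0.
  n^6: a_6 + q1*a_5 + q2*a_4 = 0, i.e. -22226291923/19408896 + (432322715/808704)*q1 + (-130463773/539136)*q2 = 0.
Solving this linear system: q1 = 42928945/10931433, q2 = 517268939/131177196.
The numerator is Q*f truncated at degree 4: P0 = a_0 = -121/32; P1 = a_1 + q1*a_0 = 3016950475/4547476128; P2 = a_2 + q1*a_1 + q2*a_0 = 15857567275/4547476128; P3 = a_3 + q1*a_2 + q2*a_1 = -1798280825/4547476128; P4 = a_4 + q1*a_3 + q2*a_2 = 19781089075/4547476128.

The Pade approximant has numerator coefficients [-121/32, 3016950475/4547476128, 15857567275/4547476128, -1798280825/4547476128, 19781089075/4547476128]; denominator coefficients [1, 42928945/10931433, 517268939/131177196].


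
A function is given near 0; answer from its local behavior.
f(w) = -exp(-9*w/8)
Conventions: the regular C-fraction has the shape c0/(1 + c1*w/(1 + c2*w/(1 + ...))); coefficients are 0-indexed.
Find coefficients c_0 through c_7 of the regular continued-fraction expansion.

The regular C-fraction coefficients are [-1, 9/8, -9/16, 3/16, -3/16, 9/80, -9/80, 9/112].

Taylor coefficients (expand at 0): a_0 = -1, a_1 = 9/8, a_2 = -81/128, a_3 = 243/1024, a_4 = -2187/32768, a_5 = 19683/1310720, a_6 = -59049/20971520, a_7 = 531441/1174405120.
c0 = a_0 = -1. Peel one level at a time: if S = 1 + c*w/S' with S'(0) = 1, then c is the w-coefficient of S and S' = c*w/(S - 1).
S_1 = c0/f = 1 + (9/8)*w + (81/128)*w^2 + ...; c1 = 9/8.
S_2 = c1*w/(S_1 - 1) = 1 + (-9/16)*w + (27/256)*w^2 + ...; c2 = -9/16.
S_3 = c2*w/(S_2 - 1) = 1 + (3/16)*w + (9/256)*w^2 + ...; c3 = 3/16.
S_4 = c3*w/(S_3 - 1) = 1 + (-3/16)*w + (27/1280)*w^2 + ...; c4 = -3/16.
S_5 = c4*w/(S_4 - 1) = 1 + (9/80)*w + (81/6400)*w^2 + ...; c5 = 9/80.
S_6 = c5*w/(S_5 - 1) = 1 + (-9/80)*w + (81/8960)*w^2 + ...; c6 = -9/80.
S_7 = c6*w/(S_6 - 1) = 1 + (9/112)*w + ...; c7 = 9/112.


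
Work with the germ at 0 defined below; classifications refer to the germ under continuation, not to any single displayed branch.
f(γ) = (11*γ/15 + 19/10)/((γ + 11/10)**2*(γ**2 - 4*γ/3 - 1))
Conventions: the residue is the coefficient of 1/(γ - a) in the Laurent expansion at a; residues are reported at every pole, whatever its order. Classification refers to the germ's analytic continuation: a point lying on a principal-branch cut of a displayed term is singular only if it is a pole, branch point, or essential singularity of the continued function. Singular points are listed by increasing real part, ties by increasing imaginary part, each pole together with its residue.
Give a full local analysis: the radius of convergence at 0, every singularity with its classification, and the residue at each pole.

Denominator factor (γ**2 - 4*γ/3 - 1): discriminant 52/9, real irrational roots 2/3 + (1/3)*sqrt(13) and 2/3 - (1/3)*sqrt(13); poles of order 1, moduli 2/3 + (1/3)*sqrt(13) and -2/3 + (1/3)*sqrt(13).
Denominator factor (γ + 11/10)^2: pole of order 2 at -11/10, modulus 11/10.
The radius of convergence is the smallest modulus among the singular points: -2/3 + (1/3)*sqrt(13).
At the order-2 pole -11/10 set g(γ) = (γ - (-11/10))^2*f(γ) = (11*γ/15 + 19/10)/(γ**2 - 4*γ/3 - 1).
Order-2 pole: residue = g'(a); g'(-11/10) = 458340/253009, so the residue is 458340/253009.
The factor γ**2 - 4*γ/3 - 1 splits as (γ - a)(γ - a') with a = 2/3 - (1/3)*sqrt(13), a' = 2/3 + (1/3)*sqrt(13). At the order-1 pole a set g(γ) = (γ - a)*f(γ) = [(11*γ/15 + 19/10)/(γ + 11/10)**2] / (γ - a').
Simple pole: residue = g(a) at a = 2/3 - (1/3)*sqrt(13), which is -229170/253009 - (967125/3289117)*sqrt(13).
The factor γ**2 - 4*γ/3 - 1 splits as (γ - a)(γ - a') with a = 2/3 + (1/3)*sqrt(13), a' = 2/3 - (1/3)*sqrt(13). At the order-1 pole a set g(γ) = (γ - a)*f(γ) = [(11*γ/15 + 19/10)/(γ + 11/10)**2] / (γ - a').
Simple pole: residue = g(a) at a = 2/3 + (1/3)*sqrt(13), which is -229170/253009 + (967125/3289117)*sqrt(13).
List the singular points by increasing real part (a conjugate pair: the negative imaginary part first).

Radius of convergence at 0: -2/3 + (1/3)*sqrt(13).
At -11/10: a pole of order 2; residue 458340/253009.
At 2/3 - (1/3)*sqrt(13): a pole of order 1; residue -229170/253009 - (967125/3289117)*sqrt(13).
At 2/3 + (1/3)*sqrt(13): a pole of order 1; residue -229170/253009 + (967125/3289117)*sqrt(13).


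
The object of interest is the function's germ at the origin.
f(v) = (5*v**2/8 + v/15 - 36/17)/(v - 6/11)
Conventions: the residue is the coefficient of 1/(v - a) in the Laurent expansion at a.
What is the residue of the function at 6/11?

The residue is -38987/20570.

At the order-1 pole 6/11 set g(v) = (v - (6/11))*f(v) = 5*v**2/8 + v/15 - 36/17.
Simple pole: residue = g(a) at a = 6/11, which is -38987/20570.


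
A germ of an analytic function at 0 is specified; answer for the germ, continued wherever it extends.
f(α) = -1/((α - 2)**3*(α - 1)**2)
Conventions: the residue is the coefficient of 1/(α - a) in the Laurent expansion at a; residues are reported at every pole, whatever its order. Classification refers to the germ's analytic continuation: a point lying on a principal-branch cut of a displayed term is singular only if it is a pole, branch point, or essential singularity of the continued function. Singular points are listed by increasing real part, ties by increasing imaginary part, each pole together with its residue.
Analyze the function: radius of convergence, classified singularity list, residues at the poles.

Denominator factor (α - 2)^3: pole of order 3 at 2, modulus 2.
Denominator factor (α - 1)^2: pole of order 2 at 1, modulus 1.
The radius of convergence is the smallest modulus among the singular points: 1.
At the order-2 pole 1 set g(α) = (α - (1))^2*f(α) = -1/(α - 2)**3.
Order-2 pole: residue = g'(a); g'(1) = 3, so the residue is 3.
At the order-3 pole 2 set g(α) = (α - (2))^3*f(α) = -1/(α - 1)**2.
Order-3 pole: residue = g''(a)/2; g''(2) = -6, so the residue is -3.
List the singular points by increasing real part (a conjugate pair: the negative imaginary part first).

Radius of convergence at 0: 1.
At 1: a pole of order 2; residue 3.
At 2: a pole of order 3; residue -3.


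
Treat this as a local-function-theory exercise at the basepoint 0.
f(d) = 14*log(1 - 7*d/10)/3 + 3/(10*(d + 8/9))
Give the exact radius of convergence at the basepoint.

Denominator factor (d + 8/9): pole of order 1 at -8/9, modulus 8/9.
Branch term (14/3)*log(1 - d/(10/7)): its argument vanishes at d = 10/7, a logarithmic branch point, modulus 10/7.
The radius of convergence is the smallest modulus among the singular points: 8/9.

The radius of convergence is 8/9.


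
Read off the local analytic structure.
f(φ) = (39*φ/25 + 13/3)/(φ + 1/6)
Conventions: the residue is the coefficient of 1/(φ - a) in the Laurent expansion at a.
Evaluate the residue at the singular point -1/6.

The residue is 611/150.

At the order-1 pole -1/6 set g(φ) = (φ - (-1/6))*f(φ) = 39*φ/25 + 13/3.
Simple pole: residue = g(a) at a = -1/6, which is 611/150.


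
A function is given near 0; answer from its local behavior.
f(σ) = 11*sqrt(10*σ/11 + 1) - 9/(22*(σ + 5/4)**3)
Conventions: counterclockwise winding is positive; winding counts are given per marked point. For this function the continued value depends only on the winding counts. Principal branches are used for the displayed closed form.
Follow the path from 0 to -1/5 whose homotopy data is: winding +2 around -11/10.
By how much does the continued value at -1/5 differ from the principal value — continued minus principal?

Continued minus principal equals 0.

The rational part is single-valued and drops out of the difference; each branch term changes only by its own monodromy.
(11)*sqrt(1 - σ/(-11/10)): winding +2 is even, the square root returns to the same sheet, contribution 0.
Summing the contributions at σ = -1/5 gives 0.


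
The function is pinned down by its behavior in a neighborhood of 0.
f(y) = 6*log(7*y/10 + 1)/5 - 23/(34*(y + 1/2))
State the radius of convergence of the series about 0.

The radius of convergence is 1/2.

Denominator factor (y + 1/2): pole of order 1 at -1/2, modulus 1/2.
Branch term (6/5)*log(1 - y/(-10/7)): its argument vanishes at y = -10/7, a logarithmic branch point, modulus 10/7.
The radius of convergence is the smallest modulus among the singular points: 1/2.


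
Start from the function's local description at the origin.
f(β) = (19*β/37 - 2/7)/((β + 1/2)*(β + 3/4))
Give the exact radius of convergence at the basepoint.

The radius of convergence is 1/2.

Denominator factor (β + 3/4): pole of order 1 at -3/4, modulus 3/4.
Denominator factor (β + 1/2): pole of order 1 at -1/2, modulus 1/2.
The radius of convergence is the smallest modulus among the singular points: 1/2.


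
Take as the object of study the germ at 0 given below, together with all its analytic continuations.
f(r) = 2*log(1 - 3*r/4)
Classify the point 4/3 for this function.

The point is a logarithmic branch point.

The term (2)*log(1 - r/(4/3)) has argument 1 - 4/3/(4/3) = 0 at 4/3: a logarithmic (infinitely-sheeted) branch point; the remaining terms are analytic or single-valued there.


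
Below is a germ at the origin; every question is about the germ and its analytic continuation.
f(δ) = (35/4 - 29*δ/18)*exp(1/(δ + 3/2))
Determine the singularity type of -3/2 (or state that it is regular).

The exponent 1/(δ - (-3/2)) has a pole at -3/2, so exp(1/(δ - (-3/2))) takes every nonzero value near it: an essential singularity (not a pole of any order).

The point is an essential singularity.


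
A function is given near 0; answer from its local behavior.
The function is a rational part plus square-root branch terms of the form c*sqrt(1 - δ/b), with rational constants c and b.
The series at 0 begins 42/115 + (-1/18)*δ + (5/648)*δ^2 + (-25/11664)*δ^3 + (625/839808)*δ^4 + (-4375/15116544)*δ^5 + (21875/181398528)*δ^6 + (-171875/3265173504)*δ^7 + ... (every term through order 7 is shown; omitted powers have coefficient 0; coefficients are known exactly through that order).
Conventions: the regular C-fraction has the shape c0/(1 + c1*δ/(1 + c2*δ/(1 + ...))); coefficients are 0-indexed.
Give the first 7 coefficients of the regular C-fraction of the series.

The regular C-fraction coefficients are [42/115, 115/756, -5/378, -35/24, 125/72, 1/90, 4/15].

Taylor coefficients (read off): a_0 = 42/115, a_1 = -1/18, a_2 = 5/648, a_3 = -25/11664, a_4 = 625/839808, a_5 = -4375/15116544, a_6 = 21875/181398528.
c0 = a_0 = 42/115. Peel one level at a time: if S = 1 + c*δ/S' with S'(0) = 1, then c is the δ-coefficient of S and S' = c*δ/(S - 1).
S_1 = c0/f = 1 + (115/756)*δ + (575/285768)*δ^2 + ...; c1 = 115/756.
S_2 = c1*δ/(S_1 - 1) = 1 + (-5/378)*δ + (-25/1296)*δ^2 + ...; c2 = -5/378.
S_3 = c2*δ/(S_2 - 1) = 1 + (-35/24)*δ + (4375/1728)*δ^2 + ...; c3 = -35/24.
S_4 = c3*δ/(S_3 - 1) = 1 + (125/72)*δ + (-25/1296)*δ^2 + ...; c4 = 125/72.
S_5 = c4*δ/(S_4 - 1) = 1 + (1/90)*δ + (-2/675)*δ^2 + ...; c5 = 1/90.
S_6 = c5*δ/(S_5 - 1) = 1 + (4/15)*δ + ...; c6 = 4/15.


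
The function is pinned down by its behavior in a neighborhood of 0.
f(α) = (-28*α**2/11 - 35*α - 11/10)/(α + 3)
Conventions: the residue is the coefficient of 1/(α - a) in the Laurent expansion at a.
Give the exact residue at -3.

At the order-1 pole -3 set g(α) = (α - (-3))*f(α) = -28*α**2/11 - 35*α - 11/10.
Simple pole: residue = g(a) at a = -3, which is 8909/110.

The residue is 8909/110.


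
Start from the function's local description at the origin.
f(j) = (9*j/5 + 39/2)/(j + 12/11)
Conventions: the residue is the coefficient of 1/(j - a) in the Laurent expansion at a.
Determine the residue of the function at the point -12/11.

At the order-1 pole -12/11 set g(j) = (j - (-12/11))*f(j) = 9*j/5 + 39/2.
Simple pole: residue = g(a) at a = -12/11, which is 1929/110.

The residue is 1929/110.


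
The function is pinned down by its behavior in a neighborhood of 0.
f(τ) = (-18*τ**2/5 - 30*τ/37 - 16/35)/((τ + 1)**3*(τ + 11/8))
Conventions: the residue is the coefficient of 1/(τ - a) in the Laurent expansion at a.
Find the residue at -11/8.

The residue is 815344/6993.

At the order-1 pole -11/8 set g(τ) = (τ - (-11/8))*f(τ) = (-18*τ**2/5 - 30*τ/37 - 16/35)/(τ + 1)**3.
Simple pole: residue = g(a) at a = -11/8, which is 815344/6993.


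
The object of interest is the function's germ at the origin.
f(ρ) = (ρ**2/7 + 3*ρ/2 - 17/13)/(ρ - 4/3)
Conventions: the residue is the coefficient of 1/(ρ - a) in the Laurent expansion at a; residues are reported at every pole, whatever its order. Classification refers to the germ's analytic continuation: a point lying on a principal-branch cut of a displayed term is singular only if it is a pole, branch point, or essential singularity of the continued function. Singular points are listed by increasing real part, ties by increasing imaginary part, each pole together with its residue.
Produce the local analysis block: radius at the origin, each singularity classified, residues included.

Denominator factor (ρ - 4/3): pole of order 1 at 4/3, modulus 4/3.
The radius of convergence is the smallest modulus among the singular points: 4/3.
At the order-1 pole 4/3 set g(ρ) = (ρ - (4/3))*f(ρ) = ρ**2/7 + 3*ρ/2 - 17/13.
Simple pole: residue = g(a) at a = 4/3, which is 775/819.

Radius of convergence at 0: 4/3.
At 4/3: a pole of order 1; residue 775/819.


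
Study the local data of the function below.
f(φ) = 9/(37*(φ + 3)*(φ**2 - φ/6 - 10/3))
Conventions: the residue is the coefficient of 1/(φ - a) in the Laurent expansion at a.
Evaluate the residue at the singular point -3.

At the order-1 pole -3 set g(φ) = (φ - (-3))*f(φ) = 9/(37*(φ**2 - φ/6 - 10/3)).
Simple pole: residue = g(a) at a = -3, which is 54/1369.

The residue is 54/1369.


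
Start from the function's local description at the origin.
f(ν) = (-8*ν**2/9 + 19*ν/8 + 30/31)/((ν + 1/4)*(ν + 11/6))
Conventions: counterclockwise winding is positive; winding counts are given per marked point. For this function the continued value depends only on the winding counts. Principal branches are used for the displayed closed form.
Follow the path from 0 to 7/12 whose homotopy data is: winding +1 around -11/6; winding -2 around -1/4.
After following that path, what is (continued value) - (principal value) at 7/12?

The function is rational, hence single-valued: continuing it around any pole returns the same value, so the difference is 0.

Continued minus principal equals 0.


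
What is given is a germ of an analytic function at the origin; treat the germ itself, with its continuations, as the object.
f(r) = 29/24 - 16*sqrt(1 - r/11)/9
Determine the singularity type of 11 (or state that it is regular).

The term (-16/9)*sqrt(1 - r/(11)) has argument 1 - 11/(11) = 0 at 11: a square-root (algebraic, two-sheeted) branch point; the remaining terms are analytic or single-valued there.

The point is an algebraic (square-root) branch point.


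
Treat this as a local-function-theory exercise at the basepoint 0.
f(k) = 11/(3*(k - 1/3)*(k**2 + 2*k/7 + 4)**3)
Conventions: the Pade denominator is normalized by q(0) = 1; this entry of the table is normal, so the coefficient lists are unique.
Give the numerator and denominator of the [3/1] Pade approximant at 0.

The Pade approximant has numerator coefficients [-11/64, 2236377/56852992, 103970031/795941888, -190163699/11143186432]; denominator coefficients [1, -2677935/888328].

Taylor coefficients needed (expand at 0): a_0 = -11/64, a_1 = -429/896, a_2 = -16467/12544, a_3 = -174493/43904, a_4 = -29457285/2458624.
Write the denominator as Q(k) = 1 + q1*k. Requiring Q*f - P = O(k^5) with deg P <= 3 kills the coefficients of k^4..k^4 in Q*f:
  k^4: a_4 + q1*a_3 = 0, i.e. -29457285/2458624 + (-174493/43904)*q1 = 0.
Solving this linear system: q1 = -2677935/888328.
The numerator is Q*f truncated at degree 3: P0 = a_0 = -11/64; P1 = a_1 + q1*a_0 = 2236377/56852992; P2 = a_2 + q1*a_1 = 103970031/795941888; P3 = a_3 + q1*a_2 = -190163699/11143186432.


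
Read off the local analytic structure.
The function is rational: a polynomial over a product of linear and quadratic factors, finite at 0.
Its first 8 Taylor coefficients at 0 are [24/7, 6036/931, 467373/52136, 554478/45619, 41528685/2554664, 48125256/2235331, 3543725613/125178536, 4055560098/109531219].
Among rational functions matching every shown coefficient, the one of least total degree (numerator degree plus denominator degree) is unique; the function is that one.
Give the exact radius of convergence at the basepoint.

The radius of convergence is 7/9.

No rational of total degree below 4 reproduces all 8 coefficients; solving the [2/2] Pade equations on them gives f(y) = (-9*y**2/8 - 20*y/19 + 8/3)/((y - 1)*(y - 7/9)), whose expansion matches every shown term.
Denominator factor (y - 7/9): pole of order 1 at 7/9, modulus 7/9.
Denominator factor (y - 1): pole of order 1 at 1, modulus 1.
The radius of convergence is the smallest modulus among the singular points: 7/9.


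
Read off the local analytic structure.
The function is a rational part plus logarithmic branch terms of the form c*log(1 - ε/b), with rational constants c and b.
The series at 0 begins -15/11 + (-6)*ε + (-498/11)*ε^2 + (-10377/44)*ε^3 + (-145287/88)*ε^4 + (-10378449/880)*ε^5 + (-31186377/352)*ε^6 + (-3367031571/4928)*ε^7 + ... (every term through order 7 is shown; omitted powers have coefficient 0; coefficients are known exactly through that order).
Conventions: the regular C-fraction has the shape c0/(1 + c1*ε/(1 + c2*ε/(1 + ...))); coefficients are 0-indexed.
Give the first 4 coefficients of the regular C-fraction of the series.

The regular C-fraction coefficients are [-15/11, -22/5, -173/55, 85315/15224].

Taylor coefficients (read off): a_0 = -15/11, a_1 = -6, a_2 = -498/11, a_3 = -10377/44.
c0 = a_0 = -15/11. Peel one level at a time: if S = 1 + c*ε/S' with S'(0) = 1, then c is the ε-coefficient of S and S' = c*ε/(S - 1).
S_1 = c0/f = 1 + (-22/5)*ε + (-346/25)*ε^2 + ...; c1 = -22/5.
S_2 = c1*ε/(S_1 - 1) = 1 + (-173/55)*ε + (17063/968)*ε^2 + ...; c2 = -173/55.
S_3 = c2*ε/(S_2 - 1) = 1 + (85315/15224)*ε + ...; c3 = 85315/15224.


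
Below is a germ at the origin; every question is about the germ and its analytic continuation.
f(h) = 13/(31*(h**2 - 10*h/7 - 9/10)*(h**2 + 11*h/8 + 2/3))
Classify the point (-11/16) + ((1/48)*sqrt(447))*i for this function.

The point is a pole of order 1.

The denominator factor h**2 + 11*h/8 + 2/3 vanishes at (-11/16) + ((1/48)*sqrt(447))*i and appears to the power 1; the numerator there equals 13/31, nonzero, and no other factor vanishes.
Hence a pole whose order is the multiplicity, 1.


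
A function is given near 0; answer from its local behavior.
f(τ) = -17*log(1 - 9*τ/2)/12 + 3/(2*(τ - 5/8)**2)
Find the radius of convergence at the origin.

Denominator factor (τ - 5/8)^2: pole of order 2 at 5/8, modulus 5/8.
Branch term (-17/12)*log(1 - τ/(2/9)): its argument vanishes at τ = 2/9, a logarithmic branch point, modulus 2/9.
The radius of convergence is the smallest modulus among the singular points: 2/9.

The radius of convergence is 2/9.


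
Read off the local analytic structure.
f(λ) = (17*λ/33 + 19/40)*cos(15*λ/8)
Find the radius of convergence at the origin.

The radius of convergence is infinite.

The factor cos(15*λ/8) is entire and contributes no finite singular point.
The polynomial part has no poles.
No finite singular points: the Taylor series at 0 converges everywhere.


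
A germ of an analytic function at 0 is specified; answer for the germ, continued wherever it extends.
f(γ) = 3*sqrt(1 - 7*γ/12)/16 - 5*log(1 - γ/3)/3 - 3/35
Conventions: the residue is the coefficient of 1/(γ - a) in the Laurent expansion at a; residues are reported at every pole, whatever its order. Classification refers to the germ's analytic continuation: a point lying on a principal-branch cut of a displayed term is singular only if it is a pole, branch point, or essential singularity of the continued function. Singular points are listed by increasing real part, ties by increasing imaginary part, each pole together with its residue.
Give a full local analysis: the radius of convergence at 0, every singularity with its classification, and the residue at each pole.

Branch term (3/16)*sqrt(1 - γ/(12/7)): its argument vanishes at γ = 12/7, a square-root branch point, modulus 12/7.
Branch term (-5/3)*log(1 - γ/(3)): its argument vanishes at γ = 3, a logarithmic branch point, modulus 3.
The radius of convergence is the smallest modulus among the singular points: 12/7.
List the singular points by increasing real part (a conjugate pair: the negative imaginary part first).

Radius of convergence at 0: 12/7.
At 12/7: an algebraic (square-root) branch point.
At 3: a logarithmic branch point.


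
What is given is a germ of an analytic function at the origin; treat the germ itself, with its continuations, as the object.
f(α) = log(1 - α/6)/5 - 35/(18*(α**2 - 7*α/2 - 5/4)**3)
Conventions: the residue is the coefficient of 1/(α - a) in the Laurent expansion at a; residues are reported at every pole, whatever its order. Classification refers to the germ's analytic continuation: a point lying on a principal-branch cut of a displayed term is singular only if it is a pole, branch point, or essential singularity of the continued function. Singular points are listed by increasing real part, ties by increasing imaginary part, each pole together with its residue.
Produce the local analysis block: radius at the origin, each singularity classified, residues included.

Radius of convergence at 0: -7/4 + (1/4)*sqrt(69).
At 7/4 - (1/4)*sqrt(69): a pole of order 3; residue (1120/985527)*sqrt(69).
At 7/4 + (1/4)*sqrt(69): a pole of order 3; residue -(1120/985527)*sqrt(69).
At 6: a logarithmic branch point.

Denominator factor (α**2 - 7*α/2 - 5/4)^3: discriminant 69/4, real irrational roots 7/4 + (1/4)*sqrt(69) and 7/4 - (1/4)*sqrt(69); poles of order 3, moduli 7/4 + (1/4)*sqrt(69) and -7/4 + (1/4)*sqrt(69).
Branch term (1/5)*log(1 - α/(6)): its argument vanishes at α = 6, a logarithmic branch point, modulus 6.
The radius of convergence is the smallest modulus among the singular points: -7/4 + (1/4)*sqrt(69).
The branch term is analytic at 7/4 - (1/4)*sqrt(69) and contributes nothing to the residue; only the rational part matters.
The factor α**2 - 7*α/2 - 5/4 splits as (α - a)(α - a') with a = 7/4 - (1/4)*sqrt(69), a' = 7/4 + (1/4)*sqrt(69). At the order-3 pole a set g(α) = (α - a)^3*(rational part) = [-35/18] / (α - a')^3.
Order-3 pole: residue = g''(a)/2; g''(7/4 - (1/4)*sqrt(69)) = (2240/985527)*sqrt(69), so the residue is (1120/985527)*sqrt(69).
The branch term is analytic at 7/4 + (1/4)*sqrt(69) and contributes nothing to the residue; only the rational part matters.
The factor α**2 - 7*α/2 - 5/4 splits as (α - a)(α - a') with a = 7/4 + (1/4)*sqrt(69), a' = 7/4 - (1/4)*sqrt(69). At the order-3 pole a set g(α) = (α - a)^3*(rational part) = [-35/18] / (α - a')^3.
Order-3 pole: residue = g''(a)/2; g''(7/4 + (1/4)*sqrt(69)) = -(2240/985527)*sqrt(69), so the residue is -(1120/985527)*sqrt(69).
List the singular points by increasing real part (a conjugate pair: the negative imaginary part first).


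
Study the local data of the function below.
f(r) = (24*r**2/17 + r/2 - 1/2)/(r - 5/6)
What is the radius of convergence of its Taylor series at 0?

Denominator factor (r - 5/6): pole of order 1 at 5/6, modulus 5/6.
The radius of convergence is the smallest modulus among the singular points: 5/6.

The radius of convergence is 5/6.


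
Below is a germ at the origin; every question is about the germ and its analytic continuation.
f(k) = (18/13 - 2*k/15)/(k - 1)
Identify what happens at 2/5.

The point is a regular point.

Denominator factors: k - 1 = -3/5 at k = 2/5 — none vanishes.
So the germ continues analytically to 2/5.


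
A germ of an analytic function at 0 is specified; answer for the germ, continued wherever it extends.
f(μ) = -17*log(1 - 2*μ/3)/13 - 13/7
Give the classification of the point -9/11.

There is no denominator, hence no pole anywhere.
Branch term log(1 - μ/(3/2)): argument at -9/11 is 17/11, nonzero, so -9/11 is not its branch point (a point on a principal cut is still regular for the continued germ).
So the germ continues analytically to -9/11.

The point is a regular point.


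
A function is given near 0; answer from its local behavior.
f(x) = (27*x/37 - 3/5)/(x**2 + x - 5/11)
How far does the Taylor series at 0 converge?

Denominator factor (x**2 + x - 5/11): discriminant 31/11, real irrational roots -1/2 + (1/22)*sqrt(341) and -1/2 - (1/22)*sqrt(341); poles of order 1, moduli -1/2 + (1/22)*sqrt(341) and 1/2 + (1/22)*sqrt(341).
The radius of convergence is the smallest modulus among the singular points: -1/2 + (1/22)*sqrt(341).

The radius of convergence is -1/2 + (1/22)*sqrt(341).


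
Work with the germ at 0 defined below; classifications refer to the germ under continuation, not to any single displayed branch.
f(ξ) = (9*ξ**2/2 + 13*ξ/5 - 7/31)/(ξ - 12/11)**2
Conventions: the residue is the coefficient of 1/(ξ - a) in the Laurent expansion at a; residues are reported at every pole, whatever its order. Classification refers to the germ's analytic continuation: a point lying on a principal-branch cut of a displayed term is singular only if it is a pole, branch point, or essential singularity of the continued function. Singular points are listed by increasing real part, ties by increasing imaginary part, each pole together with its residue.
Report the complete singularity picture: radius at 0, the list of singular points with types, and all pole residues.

Radius of convergence at 0: 12/11.
At 12/11: a pole of order 2; residue 683/55.

Denominator factor (ξ - 12/11)^2: pole of order 2 at 12/11, modulus 12/11.
The radius of convergence is the smallest modulus among the singular points: 12/11.
At the order-2 pole 12/11 set g(ξ) = (ξ - (12/11))^2*f(ξ) = 9*ξ**2/2 + 13*ξ/5 - 7/31.
Order-2 pole: residue = g'(a); g'(12/11) = 683/55, so the residue is 683/55.


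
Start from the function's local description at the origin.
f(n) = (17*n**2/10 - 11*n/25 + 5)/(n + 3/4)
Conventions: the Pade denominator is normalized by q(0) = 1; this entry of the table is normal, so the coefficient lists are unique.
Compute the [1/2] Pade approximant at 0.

Taylor coefficients needed (expand at 0): a_0 = 20/3, a_1 = -2132/225, a_2 = 10058/675, a_3 = -40232/2025.
Write the denominator as Q(n) = 1 + q1*n + q2*n^2. Requiring Q*f - P = O(n^4) with deg P <= 1 kills the coefficients of n^2..n^3 in Q*f:
  n^2: a_2 + q1*a_1 + q2*a_0 = 0, i.e. 10058/675 + (-2132/225)*q1 + (20/3)*q2 = 0.
  n^3: a_3 + q1*a_2 + q2*a_1 = 0, i.e. -40232/2025 + (10058/675)*q1 + (-2132/225)*q2 = 0.
Solving this linear system: q1 = -55319/60447, q2 = -427465/120894.
The numerator is Q*f truncated at degree 1: P0 = a_0 = 20/3; P1 = a_1 + q1*a_0 = -7846352/503725.

The Pade approximant has numerator coefficients [20/3, -7846352/503725]; denominator coefficients [1, -55319/60447, -427465/120894].


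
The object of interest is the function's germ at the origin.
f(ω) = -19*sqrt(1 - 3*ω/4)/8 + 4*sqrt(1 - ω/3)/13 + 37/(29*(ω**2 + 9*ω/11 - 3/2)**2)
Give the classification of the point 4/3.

The point is an algebraic (square-root) branch point.

The term (-19/8)*sqrt(1 - ω/(4/3)) has argument 1 - 4/3/(4/3) = 0 at 4/3: a square-root (algebraic, two-sheeted) branch point; the remaining terms are analytic or single-valued there.


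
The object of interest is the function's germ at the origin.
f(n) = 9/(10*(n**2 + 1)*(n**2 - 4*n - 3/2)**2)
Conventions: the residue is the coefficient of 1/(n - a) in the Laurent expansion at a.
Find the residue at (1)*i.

The residue is (-144/7921) + (351/39605)*i.

The factor n**2 + 1 splits as (n - a)(n - a') with a = (1)*i, a' = -(1)*i. At the order-1 pole a set g(n) = (n - a)*f(n) = [9/(10*(n**2 - 4*n - 3/2)**2)] / (n - a').
Simple pole: residue = g(a) at a = (1)*i, which is (-144/7921) + (351/39605)*i.


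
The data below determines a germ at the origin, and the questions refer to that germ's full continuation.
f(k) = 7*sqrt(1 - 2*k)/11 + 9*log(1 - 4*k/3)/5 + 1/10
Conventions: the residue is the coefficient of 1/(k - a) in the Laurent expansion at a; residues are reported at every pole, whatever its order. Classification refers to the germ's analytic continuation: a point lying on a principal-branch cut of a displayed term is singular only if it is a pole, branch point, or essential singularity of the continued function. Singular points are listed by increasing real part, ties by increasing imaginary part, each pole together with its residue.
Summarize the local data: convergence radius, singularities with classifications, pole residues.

Branch term (9/5)*log(1 - k/(3/4)): its argument vanishes at k = 3/4, a logarithmic branch point, modulus 3/4.
Branch term (7/11)*sqrt(1 - k/(1/2)): its argument vanishes at k = 1/2, a square-root branch point, modulus 1/2.
The radius of convergence is the smallest modulus among the singular points: 1/2.
List the singular points by increasing real part (a conjugate pair: the negative imaginary part first).

Radius of convergence at 0: 1/2.
At 1/2: an algebraic (square-root) branch point.
At 3/4: a logarithmic branch point.


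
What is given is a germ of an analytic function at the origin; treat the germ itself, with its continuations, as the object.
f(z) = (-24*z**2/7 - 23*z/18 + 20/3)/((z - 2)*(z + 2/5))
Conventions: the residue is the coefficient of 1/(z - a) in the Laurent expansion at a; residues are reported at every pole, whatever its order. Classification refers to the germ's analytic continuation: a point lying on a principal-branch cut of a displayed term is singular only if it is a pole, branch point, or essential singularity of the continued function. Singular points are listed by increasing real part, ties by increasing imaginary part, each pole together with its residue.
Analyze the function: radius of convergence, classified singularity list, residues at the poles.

Denominator factor (z + 2/5): pole of order 1 at -2/5, modulus 2/5.
Denominator factor (z - 2): pole of order 1 at 2, modulus 2.
The radius of convergence is the smallest modulus among the singular points: 2/5.
At the order-1 pole -2/5 set g(z) = (z - (-2/5))*f(z) = (-24*z**2/7 - 23*z/18 + 20/3)/(z - 2).
Simple pole: residue = g(a) at a = -2/5, which is -10441/3780.
At the order-1 pole 2 set g(z) = (z - (2))*f(z) = (-24*z**2/7 - 23*z/18 + 20/3)/(z + 2/5).
Simple pole: residue = g(a) at a = 2, which is -3025/756.
List the singular points by increasing real part (a conjugate pair: the negative imaginary part first).

Radius of convergence at 0: 2/5.
At -2/5: a pole of order 1; residue -10441/3780.
At 2: a pole of order 1; residue -3025/756.
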